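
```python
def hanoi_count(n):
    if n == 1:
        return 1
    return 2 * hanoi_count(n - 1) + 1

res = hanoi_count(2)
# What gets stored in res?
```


hanoi_count(2)
= 2 * hanoi_count(1) + 1
Now compute bottom-up:
hanoi_count(1) = 1
hanoi_count(2) = 2 * 1 + 1 = 3
= 3


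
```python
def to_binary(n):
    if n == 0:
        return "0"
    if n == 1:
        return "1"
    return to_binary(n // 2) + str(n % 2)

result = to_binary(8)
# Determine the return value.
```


to_binary(8)
= to_binary(4) + "0"
= to_binary(2) + "0" + "0"
= to_binary(1) + "0" + "0" + "0"
= "1" + "0" + "0" + "0"
= "1000"


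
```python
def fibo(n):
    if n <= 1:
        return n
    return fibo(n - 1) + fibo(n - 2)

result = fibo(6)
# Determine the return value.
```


fibo(6)
= fibo(5) + fibo(4)
= (fibo(4) + fibo(3)) + fibo(4)
Computing bottom-up: fibo(0)=0, fibo(1)=1, fibo(2)=1, fibo(3)=2, fibo(4)=3, fibo(5)=5, fibo(6)=8
= 8


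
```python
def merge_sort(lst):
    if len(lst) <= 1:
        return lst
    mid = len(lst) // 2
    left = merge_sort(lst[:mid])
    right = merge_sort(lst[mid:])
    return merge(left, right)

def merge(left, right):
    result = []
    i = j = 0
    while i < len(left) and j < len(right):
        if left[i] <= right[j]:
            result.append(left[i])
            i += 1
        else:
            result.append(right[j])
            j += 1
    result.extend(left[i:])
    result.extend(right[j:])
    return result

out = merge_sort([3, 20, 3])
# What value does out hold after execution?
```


merge_sort([3, 20, 3])
Split into [3] and [20, 3]
Left sorted: [3]
Right sorted: [3, 20]
Merge [3] and [3, 20]
= [3, 3, 20]


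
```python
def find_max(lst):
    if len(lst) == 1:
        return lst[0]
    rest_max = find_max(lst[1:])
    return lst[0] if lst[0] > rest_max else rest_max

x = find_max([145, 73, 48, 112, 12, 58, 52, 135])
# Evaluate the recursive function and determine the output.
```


find_max([145, 73, 48, 112, 12, 58, 52, 135])
= compare 145 with find_max([73, 48, 112, 12, 58, 52, 135])
= compare 73 with find_max([48, 112, 12, 58, 52, 135])
= compare 48 with find_max([112, 12, 58, 52, 135])
= compare 112 with find_max([12, 58, 52, 135])
= compare 12 with find_max([58, 52, 135])
= compare 58 with find_max([52, 135])
= compare 52 with find_max([135])
Base: find_max([135]) = 135
compare 52 with 135: max = 135
compare 58 with 135: max = 135
compare 12 with 135: max = 135
compare 112 with 135: max = 135
compare 48 with 135: max = 135
compare 73 with 135: max = 135
compare 145 with 135: max = 145
= 145


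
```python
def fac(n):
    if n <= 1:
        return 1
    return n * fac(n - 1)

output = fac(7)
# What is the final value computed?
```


fac(7)
= 7 * fac(6)
= 7 * 6 * fac(5)
= 7 * 6 * 5 * fac(4)
= 7 * 6 * 5 * 4 * fac(3)
= 7 * 6 * 5 * 4 * 3 * fac(2)
= 7 * 6 * 5 * 4 * 3 * 2 * fac(1)
= 7 * 6 * 5 * 4 * 3 * 2 * 1
= 5040


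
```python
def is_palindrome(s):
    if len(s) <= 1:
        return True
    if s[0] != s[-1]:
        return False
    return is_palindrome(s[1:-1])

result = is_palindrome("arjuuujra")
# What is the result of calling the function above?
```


is_palindrome("arjuuujra")
"arjuuujra": s[0]='a' == s[-1]='a' -> is_palindrome("rjuuujr")
"rjuuujr": s[0]='r' == s[-1]='r' -> is_palindrome("juuuj")
"juuuj": s[0]='j' == s[-1]='j' -> is_palindrome("uuu")
"uuu": s[0]='u' == s[-1]='u' -> is_palindrome("u")
"u": len <= 1 -> True
= True


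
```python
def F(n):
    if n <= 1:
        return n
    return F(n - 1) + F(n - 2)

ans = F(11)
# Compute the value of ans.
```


F(11)
= F(10) + F(9)
= (F(9) + F(8)) + F(9)
Computing bottom-up: F(0)=0, F(1)=1, F(2)=1, F(3)=2, F(4)=3, F(5)=5, F(6)=8, F(7)=13, F(8)=21, F(9)=34, F(10)=55, F(11)=89
= 89


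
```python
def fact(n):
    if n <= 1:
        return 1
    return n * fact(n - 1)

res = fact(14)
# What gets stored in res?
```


fact(14)
= 14 * fact(13)
= 14 * 13 * fact(12)
= 14 * 13 * 12 * fact(11)
= 14 * 13 * 12 * 11 * fact(10)
= 14 * 13 * 12 * 11 * 10 * fact(9)
= 14 * 13 * 12 * 11 * 10 * 9 * fact(8)
= 14 * 13 * 12 * 11 * 10 * 9 * 8 * fact(7)
= 14 * 13 * 12 * 11 * 10 * 9 * 8 * 7 * fact(6)
= 14 * 13 * 12 * 11 * 10 * 9 * 8 * 7 * 6 * fact(5)
= 14 * 13 * 12 * 11 * 10 * 9 * 8 * 7 * 6 * 5 * fact(4)
= 14 * 13 * 12 * 11 * 10 * 9 * 8 * 7 * 6 * 5 * 4 * fact(3)
= 14 * 13 * 12 * 11 * 10 * 9 * 8 * 7 * 6 * 5 * 4 * 3 * fact(2)
= 14 * 13 * 12 * 11 * 10 * 9 * 8 * 7 * 6 * 5 * 4 * 3 * 2 * fact(1)
= 14 * 13 * 12 * 11 * 10 * 9 * 8 * 7 * 6 * 5 * 4 * 3 * 2 * 1
= 87178291200


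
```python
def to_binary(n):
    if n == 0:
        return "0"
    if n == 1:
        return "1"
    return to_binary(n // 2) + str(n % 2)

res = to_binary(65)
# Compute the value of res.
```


to_binary(65)
= to_binary(32) + "1"
= to_binary(16) + "0" + "1"
= to_binary(8) + "0" + "0" + "1"
= to_binary(4) + "0" + "0" + "0" + "1"
= to_binary(2) + "0" + "0" + "0" + "0" + "1"
= to_binary(1) + "0" + "0" + "0" + "0" + "0" + "1"
= "1" + "0" + "0" + "0" + "0" + "0" + "1"
= "1000001"


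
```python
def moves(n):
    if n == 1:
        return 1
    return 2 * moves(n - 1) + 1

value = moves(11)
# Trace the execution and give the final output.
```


moves(11)
= 2 * moves(10) + 1
= 2 * (2 * moves(9) + 1) + 1
= 2 * (2 * (2 * moves(8) + 1) + 1) + 1
= 2 * (2 * (2 * (2 * moves(7) + 1) + 1) + 1) + 1
= 2 * (2 * (2 * (2 * (2 * moves(6) + 1) + 1) + 1) + 1) + 1
= 2 * (2 * (2 * (2 * (2 * (2 * moves(5) + 1) + 1) + 1) + 1) + 1) + 1
= 2 * (2 * (2 * (2 * (2 * (2 * (2 * moves(4) + 1) + 1) + 1) + 1) + 1) + 1) + 1
= 2 * (2 * (2 * (2 * (2 * (2 * (2 * (2 * moves(3) + 1) + 1) + 1) + 1) + 1) + 1) + 1) + 1
= 2 * (2 * (2 * (2 * (2 * (2 * (2 * (2 * (2 * moves(2) + 1) + 1) + 1) + 1) + 1) + 1) + 1) + 1) + 1
= 2 * (2 * (2 * (2 * (2 * (2 * (2 * (2 * (2 * (2 * moves(1) + 1) + 1) + 1) + 1) + 1) + 1) + 1) + 1) + 1) + 1
Now compute bottom-up:
moves(1) = 1
moves(2) = 2 * 1 + 1 = 3
moves(3) = 2 * 3 + 1 = 7
moves(4) = 2 * 7 + 1 = 15
moves(5) = 2 * 15 + 1 = 31
moves(6) = 2 * 31 + 1 = 63
moves(7) = 2 * 63 + 1 = 127
moves(8) = 2 * 127 + 1 = 255
moves(9) = 2 * 255 + 1 = 511
moves(10) = 2 * 511 + 1 = 1023
moves(11) = 2 * 1023 + 1 = 2047
= 2047


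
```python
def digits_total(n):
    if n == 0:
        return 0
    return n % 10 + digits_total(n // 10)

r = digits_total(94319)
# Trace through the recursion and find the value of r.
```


digits_total(94319)
= 9 + digits_total(9431)
= 9 + 1 + digits_total(943)
= 9 + 1 + 3 + digits_total(94)
= 9 + 1 + 3 + 4 + digits_total(9)
= 9 + 1 + 3 + 4 + 9 + digits_total(0)
= 9 + 1 + 3 + 4 + 9 + 0
= 26


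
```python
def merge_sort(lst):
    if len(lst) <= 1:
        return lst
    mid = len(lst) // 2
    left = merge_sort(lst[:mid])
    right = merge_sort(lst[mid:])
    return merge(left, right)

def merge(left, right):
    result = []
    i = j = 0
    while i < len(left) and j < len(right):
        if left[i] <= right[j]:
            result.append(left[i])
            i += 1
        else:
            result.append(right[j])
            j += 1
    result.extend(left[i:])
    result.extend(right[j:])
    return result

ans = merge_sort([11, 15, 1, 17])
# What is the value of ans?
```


merge_sort([11, 15, 1, 17])
Split into [11, 15] and [1, 17]
Left sorted: [11, 15]
Right sorted: [1, 17]
Merge [11, 15] and [1, 17]
= [1, 11, 15, 17]


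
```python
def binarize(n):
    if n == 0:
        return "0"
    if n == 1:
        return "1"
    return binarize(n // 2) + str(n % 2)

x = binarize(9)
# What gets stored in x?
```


binarize(9)
= binarize(4) + "1"
= binarize(2) + "0" + "1"
= binarize(1) + "0" + "0" + "1"
= "1" + "0" + "0" + "1"
= "1001"


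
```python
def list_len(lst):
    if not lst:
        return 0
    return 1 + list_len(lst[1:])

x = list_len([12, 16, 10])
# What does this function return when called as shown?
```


list_len([12, 16, 10])
= 1 + list_len([16, 10])
= 1 + 1 + list_len([10])
= 1 + 1 + 1 + list_len([])
= 1 + 1 + 1 + 0
= 3


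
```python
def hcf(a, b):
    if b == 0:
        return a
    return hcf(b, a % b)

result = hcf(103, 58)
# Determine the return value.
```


hcf(103, 58)
= hcf(58, 103 % 58) = hcf(58, 45)
= hcf(45, 58 % 45) = hcf(45, 13)
= hcf(13, 45 % 13) = hcf(13, 6)
= hcf(6, 13 % 6) = hcf(6, 1)
= hcf(1, 6 % 1) = hcf(1, 0)
b == 0, return a = 1


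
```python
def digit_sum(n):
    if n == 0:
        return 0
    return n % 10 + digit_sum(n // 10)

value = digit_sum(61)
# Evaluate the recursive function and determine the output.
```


digit_sum(61)
= 1 + digit_sum(6)
= 1 + 6 + digit_sum(0)
= 1 + 6 + 0
= 7


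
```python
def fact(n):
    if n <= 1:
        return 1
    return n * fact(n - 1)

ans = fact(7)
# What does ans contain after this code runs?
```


fact(7)
= 7 * fact(6)
= 7 * 6 * fact(5)
= 7 * 6 * 5 * fact(4)
= 7 * 6 * 5 * 4 * fact(3)
= 7 * 6 * 5 * 4 * 3 * fact(2)
= 7 * 6 * 5 * 4 * 3 * 2 * fact(1)
= 7 * 6 * 5 * 4 * 3 * 2 * 1
= 5040


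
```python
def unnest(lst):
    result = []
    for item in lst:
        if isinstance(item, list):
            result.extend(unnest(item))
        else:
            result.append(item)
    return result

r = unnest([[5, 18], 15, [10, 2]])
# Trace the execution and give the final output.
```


unnest([[5, 18], 15, [10, 2]])
Processing each element:
  [5, 18] is a list -> unnest recursively -> [5, 18]
  15 is not a list -> append 15
  [10, 2] is a list -> unnest recursively -> [10, 2]
= [5, 18, 15, 10, 2]


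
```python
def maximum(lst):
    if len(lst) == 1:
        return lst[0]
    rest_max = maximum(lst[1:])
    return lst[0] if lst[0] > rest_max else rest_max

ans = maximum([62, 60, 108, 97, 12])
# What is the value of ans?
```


maximum([62, 60, 108, 97, 12])
= compare 62 with maximum([60, 108, 97, 12])
= compare 60 with maximum([108, 97, 12])
= compare 108 with maximum([97, 12])
= compare 97 with maximum([12])
Base: maximum([12]) = 12
compare 97 with 12: max = 97
compare 108 with 97: max = 108
compare 60 with 108: max = 108
compare 62 with 108: max = 108
= 108


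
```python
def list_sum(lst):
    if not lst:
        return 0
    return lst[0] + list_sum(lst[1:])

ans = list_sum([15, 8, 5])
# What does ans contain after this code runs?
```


list_sum([15, 8, 5])
= 15 + list_sum([8, 5])
= 15 + 8 + list_sum([5])
= 15 + 8 + 5 + list_sum([])
= 15 + 8 + 5 + 0
= 28


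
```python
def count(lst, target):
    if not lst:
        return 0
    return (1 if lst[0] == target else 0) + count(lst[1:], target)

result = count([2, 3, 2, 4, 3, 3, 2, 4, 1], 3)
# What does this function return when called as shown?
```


count([2, 3, 2, 4, 3, 3, 2, 4, 1], 3)
lst[0]=2 != 3: 0 + count([3, 2, 4, 3, 3, 2, 4, 1], 3)
lst[0]=3 == 3: 1 + count([2, 4, 3, 3, 2, 4, 1], 3)
lst[0]=2 != 3: 0 + count([4, 3, 3, 2, 4, 1], 3)
lst[0]=4 != 3: 0 + count([3, 3, 2, 4, 1], 3)
lst[0]=3 == 3: 1 + count([3, 2, 4, 1], 3)
lst[0]=3 == 3: 1 + count([2, 4, 1], 3)
lst[0]=2 != 3: 0 + count([4, 1], 3)
lst[0]=4 != 3: 0 + count([1], 3)
lst[0]=1 != 3: 0 + count([], 3)
= 3


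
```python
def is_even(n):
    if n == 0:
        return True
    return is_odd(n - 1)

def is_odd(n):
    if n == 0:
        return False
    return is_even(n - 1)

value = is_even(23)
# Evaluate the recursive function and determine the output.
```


is_even(23)
= is_odd(22)
= is_even(21)
= is_odd(20)
= is_even(19)
= is_odd(18)
= is_even(17)
= is_odd(16)
= is_even(15)
= is_odd(14)
= is_even(13)
= is_odd(12)
= is_even(11)
= is_odd(10)
= is_even(9)
= is_odd(8)
= is_even(7)
= is_odd(6)
= is_even(5)
= is_odd(4)
= is_even(3)
= is_odd(2)
= is_even(1)
= is_odd(0)
n == 0: return False
= False


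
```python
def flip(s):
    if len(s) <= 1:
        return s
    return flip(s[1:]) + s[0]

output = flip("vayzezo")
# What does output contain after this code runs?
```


flip("vayzezo")
= flip("ayzezo") + "v"
= flip("yzezo") + "a" + "v"
= flip("zezo") + "y" + "a" + "v"
= flip("ezo") + "z" + "y" + "a" + "v"
= flip("zo") + "e" + "z" + "y" + "a" + "v"
= flip("o") + "z" + "e" + "z" + "y" + "a" + "v"
= "o" + "z" + "e" + "z" + "y" + "a" + "v"
= "ozezyav"


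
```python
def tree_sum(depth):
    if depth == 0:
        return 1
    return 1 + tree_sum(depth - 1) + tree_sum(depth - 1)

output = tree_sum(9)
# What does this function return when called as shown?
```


tree_sum(9)
= 1 + tree_sum(8) + tree_sum(8)
= 1 + 2 * tree_sum(8)
tree_sum(k) = 2^(k+1) - 1
tree_sum(0) = 1
tree_sum(1) = 3
tree_sum(2) = 7
tree_sum(3) = 15
tree_sum(4) = 31
tree_sum(9) = 2^10 - 1 = 1023


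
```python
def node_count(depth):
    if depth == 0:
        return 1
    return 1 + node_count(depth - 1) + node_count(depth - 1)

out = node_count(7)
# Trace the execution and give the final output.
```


node_count(7)
= 1 + node_count(6) + node_count(6)
= 1 + 2 * node_count(6)
node_count(k) = 2^(k+1) - 1
node_count(0) = 1
node_count(1) = 3
node_count(2) = 7
node_count(3) = 15
node_count(4) = 31
node_count(7) = 2^8 - 1 = 255


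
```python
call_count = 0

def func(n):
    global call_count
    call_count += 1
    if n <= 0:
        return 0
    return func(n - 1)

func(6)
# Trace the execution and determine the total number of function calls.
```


func(6) calls func(5) calls ... calls func(0)
Total calls: 6 + 1 (for base case) = 7


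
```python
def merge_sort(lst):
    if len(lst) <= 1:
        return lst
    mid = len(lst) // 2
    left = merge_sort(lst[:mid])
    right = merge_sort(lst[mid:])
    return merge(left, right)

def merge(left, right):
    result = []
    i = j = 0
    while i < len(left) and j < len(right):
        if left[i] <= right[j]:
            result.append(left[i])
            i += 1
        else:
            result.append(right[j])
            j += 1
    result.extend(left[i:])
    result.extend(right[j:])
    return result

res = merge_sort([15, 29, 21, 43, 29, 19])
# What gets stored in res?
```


merge_sort([15, 29, 21, 43, 29, 19])
Split into [15, 29, 21] and [43, 29, 19]
Left sorted: [15, 21, 29]
Right sorted: [19, 29, 43]
Merge [15, 21, 29] and [19, 29, 43]
= [15, 19, 21, 29, 29, 43]


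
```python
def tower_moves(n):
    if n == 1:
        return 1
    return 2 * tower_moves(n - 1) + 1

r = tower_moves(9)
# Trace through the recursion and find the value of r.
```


tower_moves(9)
= 2 * tower_moves(8) + 1
= 2 * (2 * tower_moves(7) + 1) + 1
= 2 * (2 * (2 * tower_moves(6) + 1) + 1) + 1
= 2 * (2 * (2 * (2 * tower_moves(5) + 1) + 1) + 1) + 1
= 2 * (2 * (2 * (2 * (2 * tower_moves(4) + 1) + 1) + 1) + 1) + 1
= 2 * (2 * (2 * (2 * (2 * (2 * tower_moves(3) + 1) + 1) + 1) + 1) + 1) + 1
= 2 * (2 * (2 * (2 * (2 * (2 * (2 * tower_moves(2) + 1) + 1) + 1) + 1) + 1) + 1) + 1
= 2 * (2 * (2 * (2 * (2 * (2 * (2 * (2 * tower_moves(1) + 1) + 1) + 1) + 1) + 1) + 1) + 1) + 1
Now compute bottom-up:
tower_moves(1) = 1
tower_moves(2) = 2 * 1 + 1 = 3
tower_moves(3) = 2 * 3 + 1 = 7
tower_moves(4) = 2 * 7 + 1 = 15
tower_moves(5) = 2 * 15 + 1 = 31
tower_moves(6) = 2 * 31 + 1 = 63
tower_moves(7) = 2 * 63 + 1 = 127
tower_moves(8) = 2 * 127 + 1 = 255
tower_moves(9) = 2 * 255 + 1 = 511
= 511


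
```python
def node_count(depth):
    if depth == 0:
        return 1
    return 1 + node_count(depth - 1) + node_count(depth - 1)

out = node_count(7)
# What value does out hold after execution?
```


node_count(7)
= 1 + node_count(6) + node_count(6)
= 1 + 2 * node_count(6)
node_count(k) = 2^(k+1) - 1
node_count(0) = 1
node_count(1) = 3
node_count(2) = 7
node_count(3) = 15
node_count(4) = 31
node_count(7) = 2^8 - 1 = 255


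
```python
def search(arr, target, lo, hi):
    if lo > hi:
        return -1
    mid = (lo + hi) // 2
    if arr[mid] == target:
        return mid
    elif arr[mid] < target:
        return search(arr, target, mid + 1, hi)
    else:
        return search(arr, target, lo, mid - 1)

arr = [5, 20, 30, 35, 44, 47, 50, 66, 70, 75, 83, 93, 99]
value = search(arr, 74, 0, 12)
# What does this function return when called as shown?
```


search(arr, 74, 0, 12)
lo=0, hi=12, mid=6, arr[mid]=50
50 < 74, search right half
lo=7, hi=12, mid=9, arr[mid]=75
75 > 74, search left half
lo=7, hi=8, mid=7, arr[mid]=66
66 < 74, search right half
lo=8, hi=8, mid=8, arr[mid]=70
70 < 74, search right half
lo > hi, target not found, return -1
= -1


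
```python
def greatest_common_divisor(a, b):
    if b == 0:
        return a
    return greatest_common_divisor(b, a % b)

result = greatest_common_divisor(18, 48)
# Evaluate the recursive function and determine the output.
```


greatest_common_divisor(18, 48)
= greatest_common_divisor(48, 18 % 48) = greatest_common_divisor(48, 18)
= greatest_common_divisor(18, 48 % 18) = greatest_common_divisor(18, 12)
= greatest_common_divisor(12, 18 % 12) = greatest_common_divisor(12, 6)
= greatest_common_divisor(6, 12 % 6) = greatest_common_divisor(6, 0)
b == 0, return a = 6


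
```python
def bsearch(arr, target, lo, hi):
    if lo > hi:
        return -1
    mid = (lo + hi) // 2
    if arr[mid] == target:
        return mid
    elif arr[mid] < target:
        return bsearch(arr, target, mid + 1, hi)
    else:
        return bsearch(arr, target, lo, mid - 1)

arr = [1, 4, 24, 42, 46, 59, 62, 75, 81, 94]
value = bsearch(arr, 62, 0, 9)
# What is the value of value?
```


bsearch(arr, 62, 0, 9)
lo=0, hi=9, mid=4, arr[mid]=46
46 < 62, search right half
lo=5, hi=9, mid=7, arr[mid]=75
75 > 62, search left half
lo=5, hi=6, mid=5, arr[mid]=59
59 < 62, search right half
lo=6, hi=6, mid=6, arr[mid]=62
arr[6] == 62, found at index 6
= 6


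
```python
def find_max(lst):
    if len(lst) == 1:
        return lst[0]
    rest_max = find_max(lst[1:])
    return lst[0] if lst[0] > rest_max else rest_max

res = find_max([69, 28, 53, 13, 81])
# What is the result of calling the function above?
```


find_max([69, 28, 53, 13, 81])
= compare 69 with find_max([28, 53, 13, 81])
= compare 28 with find_max([53, 13, 81])
= compare 53 with find_max([13, 81])
= compare 13 with find_max([81])
Base: find_max([81]) = 81
compare 13 with 81: max = 81
compare 53 with 81: max = 81
compare 28 with 81: max = 81
compare 69 with 81: max = 81
= 81


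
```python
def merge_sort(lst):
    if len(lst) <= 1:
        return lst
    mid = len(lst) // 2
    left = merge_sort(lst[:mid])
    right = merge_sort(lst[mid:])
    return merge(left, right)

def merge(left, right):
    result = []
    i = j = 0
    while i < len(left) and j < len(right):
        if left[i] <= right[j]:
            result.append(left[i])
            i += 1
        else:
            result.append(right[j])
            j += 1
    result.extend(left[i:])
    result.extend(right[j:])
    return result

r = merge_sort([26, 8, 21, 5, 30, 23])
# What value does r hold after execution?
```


merge_sort([26, 8, 21, 5, 30, 23])
Split into [26, 8, 21] and [5, 30, 23]
Left sorted: [8, 21, 26]
Right sorted: [5, 23, 30]
Merge [8, 21, 26] and [5, 23, 30]
= [5, 8, 21, 23, 26, 30]


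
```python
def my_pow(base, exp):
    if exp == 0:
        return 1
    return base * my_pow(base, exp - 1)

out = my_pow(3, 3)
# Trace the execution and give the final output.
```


my_pow(3, 3)
= 3 * my_pow(3, 2)
= 3 * 3 * my_pow(3, 1)
= 3 * 3 * 3 * my_pow(3, 0)
= 3 * 3 * 3 * 1
= 27


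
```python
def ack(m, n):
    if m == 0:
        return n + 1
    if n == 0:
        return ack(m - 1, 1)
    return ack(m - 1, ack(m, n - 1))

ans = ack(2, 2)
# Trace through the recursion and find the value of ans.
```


ack(2, 2)
= ack(1, ack(2, 1))
First compute ack(2, 1) = 5
= ack(1, 5)
= 7


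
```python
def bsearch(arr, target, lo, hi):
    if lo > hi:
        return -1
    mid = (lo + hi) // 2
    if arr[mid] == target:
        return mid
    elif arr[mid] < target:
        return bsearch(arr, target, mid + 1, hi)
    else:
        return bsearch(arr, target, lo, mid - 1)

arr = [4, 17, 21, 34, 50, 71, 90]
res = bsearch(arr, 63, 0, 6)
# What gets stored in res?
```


bsearch(arr, 63, 0, 6)
lo=0, hi=6, mid=3, arr[mid]=34
34 < 63, search right half
lo=4, hi=6, mid=5, arr[mid]=71
71 > 63, search left half
lo=4, hi=4, mid=4, arr[mid]=50
50 < 63, search right half
lo > hi, target not found, return -1
= -1


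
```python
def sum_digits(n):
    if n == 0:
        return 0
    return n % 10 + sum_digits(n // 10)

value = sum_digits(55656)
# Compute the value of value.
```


sum_digits(55656)
= 6 + sum_digits(5565)
= 6 + 5 + sum_digits(556)
= 6 + 5 + 6 + sum_digits(55)
= 6 + 5 + 6 + 5 + sum_digits(5)
= 6 + 5 + 6 + 5 + 5 + sum_digits(0)
= 6 + 5 + 6 + 5 + 5 + 0
= 27


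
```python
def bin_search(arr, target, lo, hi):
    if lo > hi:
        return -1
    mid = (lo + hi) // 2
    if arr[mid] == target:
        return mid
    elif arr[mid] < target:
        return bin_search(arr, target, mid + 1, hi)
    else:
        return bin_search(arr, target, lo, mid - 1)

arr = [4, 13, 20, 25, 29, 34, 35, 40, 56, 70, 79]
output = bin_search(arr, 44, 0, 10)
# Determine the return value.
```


bin_search(arr, 44, 0, 10)
lo=0, hi=10, mid=5, arr[mid]=34
34 < 44, search right half
lo=6, hi=10, mid=8, arr[mid]=56
56 > 44, search left half
lo=6, hi=7, mid=6, arr[mid]=35
35 < 44, search right half
lo=7, hi=7, mid=7, arr[mid]=40
40 < 44, search right half
lo > hi, target not found, return -1
= -1


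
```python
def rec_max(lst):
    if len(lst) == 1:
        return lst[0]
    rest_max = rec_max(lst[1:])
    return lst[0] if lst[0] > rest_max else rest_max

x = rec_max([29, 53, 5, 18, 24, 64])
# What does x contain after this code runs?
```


rec_max([29, 53, 5, 18, 24, 64])
= compare 29 with rec_max([53, 5, 18, 24, 64])
= compare 53 with rec_max([5, 18, 24, 64])
= compare 5 with rec_max([18, 24, 64])
= compare 18 with rec_max([24, 64])
= compare 24 with rec_max([64])
Base: rec_max([64]) = 64
compare 24 with 64: max = 64
compare 18 with 64: max = 64
compare 5 with 64: max = 64
compare 53 with 64: max = 64
compare 29 with 64: max = 64
= 64


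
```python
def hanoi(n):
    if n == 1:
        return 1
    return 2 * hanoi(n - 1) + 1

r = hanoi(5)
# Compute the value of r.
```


hanoi(5)
= 2 * hanoi(4) + 1
= 2 * (2 * hanoi(3) + 1) + 1
= 2 * (2 * (2 * hanoi(2) + 1) + 1) + 1
= 2 * (2 * (2 * (2 * hanoi(1) + 1) + 1) + 1) + 1
Now compute bottom-up:
hanoi(1) = 1
hanoi(2) = 2 * 1 + 1 = 3
hanoi(3) = 2 * 3 + 1 = 7
hanoi(4) = 2 * 7 + 1 = 15
hanoi(5) = 2 * 15 + 1 = 31
= 31


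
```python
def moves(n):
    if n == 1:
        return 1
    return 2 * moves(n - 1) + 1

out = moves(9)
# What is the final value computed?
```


moves(9)
= 2 * moves(8) + 1
= 2 * (2 * moves(7) + 1) + 1
= 2 * (2 * (2 * moves(6) + 1) + 1) + 1
= 2 * (2 * (2 * (2 * moves(5) + 1) + 1) + 1) + 1
= 2 * (2 * (2 * (2 * (2 * moves(4) + 1) + 1) + 1) + 1) + 1
= 2 * (2 * (2 * (2 * (2 * (2 * moves(3) + 1) + 1) + 1) + 1) + 1) + 1
= 2 * (2 * (2 * (2 * (2 * (2 * (2 * moves(2) + 1) + 1) + 1) + 1) + 1) + 1) + 1
= 2 * (2 * (2 * (2 * (2 * (2 * (2 * (2 * moves(1) + 1) + 1) + 1) + 1) + 1) + 1) + 1) + 1
Now compute bottom-up:
moves(1) = 1
moves(2) = 2 * 1 + 1 = 3
moves(3) = 2 * 3 + 1 = 7
moves(4) = 2 * 7 + 1 = 15
moves(5) = 2 * 15 + 1 = 31
moves(6) = 2 * 31 + 1 = 63
moves(7) = 2 * 63 + 1 = 127
moves(8) = 2 * 127 + 1 = 255
moves(9) = 2 * 255 + 1 = 511
= 511


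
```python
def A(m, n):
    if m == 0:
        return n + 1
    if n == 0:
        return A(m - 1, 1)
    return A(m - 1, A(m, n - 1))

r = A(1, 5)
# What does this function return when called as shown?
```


A(1, 5)
= A(0, A(1, 4))
First compute A(1, 4) = 6
= A(0, 6)
= 7


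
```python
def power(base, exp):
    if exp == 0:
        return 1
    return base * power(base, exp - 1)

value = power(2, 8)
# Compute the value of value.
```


power(2, 8)
= 2 * power(2, 7)
= 2 * 2 * power(2, 6)
= 2 * 2 * 2 * power(2, 5)
= 2 * 2 * 2 * 2 * power(2, 4)
= 2 * 2 * 2 * 2 * 2 * power(2, 3)
= 2 * 2 * 2 * 2 * 2 * 2 * power(2, 2)
= 2 * 2 * 2 * 2 * 2 * 2 * 2 * power(2, 1)
= 2 * 2 * 2 * 2 * 2 * 2 * 2 * 2 * power(2, 0)
= 2 * 2 * 2 * 2 * 2 * 2 * 2 * 2 * 1
= 256


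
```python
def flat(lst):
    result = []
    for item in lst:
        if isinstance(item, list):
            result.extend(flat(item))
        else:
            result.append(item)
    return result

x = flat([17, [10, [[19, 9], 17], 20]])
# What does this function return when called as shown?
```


flat([17, [10, [[19, 9], 17], 20]])
Processing each element:
  17 is not a list -> append 17
  [10, [[19, 9], 17], 20] is a list -> flat recursively -> [10, 19, 9, 17, 20]
= [17, 10, 19, 9, 17, 20]


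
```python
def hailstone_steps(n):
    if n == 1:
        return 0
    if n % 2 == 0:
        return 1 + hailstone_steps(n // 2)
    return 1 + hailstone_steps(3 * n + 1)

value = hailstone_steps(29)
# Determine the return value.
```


hailstone_steps(29)
29 is odd -> 3*29+1 = 88 -> hailstone_steps(88)
88 is even -> hailstone_steps(44)
44 is even -> hailstone_steps(22)
22 is even -> hailstone_steps(11)
11 is odd -> 3*11+1 = 34 -> hailstone_steps(34)
34 is even -> hailstone_steps(17)
17 is odd -> 3*17+1 = 52 -> hailstone_steps(52)
52 is even -> hailstone_steps(26)
26 is even -> hailstone_steps(13)
13 is odd -> 3*13+1 = 40 -> hailstone_steps(40)
40 is even -> hailstone_steps(20)
20 is even -> hailstone_steps(10)
10 is even -> hailstone_steps(5)
5 is odd -> 3*5+1 = 16 -> hailstone_steps(16)
16 is even -> hailstone_steps(8)
8 is even -> hailstone_steps(4)
4 is even -> hailstone_steps(2)
2 is even -> hailstone_steps(1)
Reached 1 after 18 steps
= 18


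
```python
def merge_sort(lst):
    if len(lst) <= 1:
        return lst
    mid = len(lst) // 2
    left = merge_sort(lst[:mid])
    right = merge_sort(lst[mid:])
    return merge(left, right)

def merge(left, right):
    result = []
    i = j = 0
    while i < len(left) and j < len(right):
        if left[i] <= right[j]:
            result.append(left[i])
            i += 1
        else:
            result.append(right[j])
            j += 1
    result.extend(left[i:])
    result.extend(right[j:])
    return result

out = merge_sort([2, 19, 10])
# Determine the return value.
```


merge_sort([2, 19, 10])
Split into [2] and [19, 10]
Left sorted: [2]
Right sorted: [10, 19]
Merge [2] and [10, 19]
= [2, 10, 19]


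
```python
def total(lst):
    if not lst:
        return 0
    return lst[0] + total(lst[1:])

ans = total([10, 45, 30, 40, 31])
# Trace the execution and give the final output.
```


total([10, 45, 30, 40, 31])
= 10 + total([45, 30, 40, 31])
= 10 + 45 + total([30, 40, 31])
= 10 + 45 + 30 + total([40, 31])
= 10 + 45 + 30 + 40 + total([31])
= 10 + 45 + 30 + 40 + 31 + total([])
= 10 + 45 + 30 + 40 + 31 + 0
= 156


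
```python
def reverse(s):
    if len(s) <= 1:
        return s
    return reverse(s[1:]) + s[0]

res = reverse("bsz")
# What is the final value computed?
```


reverse("bsz")
= reverse("sz") + "b"
= reverse("z") + "s" + "b"
= "z" + "s" + "b"
= "zsb"


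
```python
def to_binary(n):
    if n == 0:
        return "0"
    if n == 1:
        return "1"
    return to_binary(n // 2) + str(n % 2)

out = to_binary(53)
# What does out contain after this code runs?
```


to_binary(53)
= to_binary(26) + "1"
= to_binary(13) + "0" + "1"
= to_binary(6) + "1" + "0" + "1"
= to_binary(3) + "0" + "1" + "0" + "1"
= to_binary(1) + "1" + "0" + "1" + "0" + "1"
= "1" + "1" + "0" + "1" + "0" + "1"
= "110101"


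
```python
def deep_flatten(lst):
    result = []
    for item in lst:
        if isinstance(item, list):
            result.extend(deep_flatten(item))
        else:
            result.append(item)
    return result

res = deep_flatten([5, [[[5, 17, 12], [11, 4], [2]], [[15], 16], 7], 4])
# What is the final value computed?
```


deep_flatten([5, [[[5, 17, 12], [11, 4], [2]], [[15], 16], 7], 4])
Processing each element:
  5 is not a list -> append 5
  [[[5, 17, 12], [11, 4], [2]], [[15], 16], 7] is a list -> deep_flatten recursively -> [5, 17, 12, 11, 4, 2, 15, 16, 7]
  4 is not a list -> append 4
= [5, 5, 17, 12, 11, 4, 2, 15, 16, 7, 4]


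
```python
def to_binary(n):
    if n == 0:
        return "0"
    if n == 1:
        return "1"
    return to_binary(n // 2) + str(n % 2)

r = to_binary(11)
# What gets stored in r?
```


to_binary(11)
= to_binary(5) + "1"
= to_binary(2) + "1" + "1"
= to_binary(1) + "0" + "1" + "1"
= "1" + "0" + "1" + "1"
= "1011"


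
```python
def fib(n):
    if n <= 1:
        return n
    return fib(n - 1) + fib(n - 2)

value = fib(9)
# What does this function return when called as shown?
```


fib(9)
= fib(8) + fib(7)
= (fib(7) + fib(6)) + fib(7)
Computing bottom-up: fib(0)=0, fib(1)=1, fib(2)=1, fib(3)=2, fib(4)=3, fib(5)=5, fib(6)=8, fib(7)=13, fib(8)=21, fib(9)=34
= 34


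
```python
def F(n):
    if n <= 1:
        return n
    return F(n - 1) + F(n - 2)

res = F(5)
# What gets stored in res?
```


F(5)
= F(4) + F(3)
= (F(3) + F(2)) + F(3)
Computing bottom-up: F(0)=0, F(1)=1, F(2)=1, F(3)=2, F(4)=3, F(5)=5
= 5


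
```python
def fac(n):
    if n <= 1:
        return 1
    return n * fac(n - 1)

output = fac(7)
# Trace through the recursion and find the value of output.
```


fac(7)
= 7 * fac(6)
= 7 * 6 * fac(5)
= 7 * 6 * 5 * fac(4)
= 7 * 6 * 5 * 4 * fac(3)
= 7 * 6 * 5 * 4 * 3 * fac(2)
= 7 * 6 * 5 * 4 * 3 * 2 * fac(1)
= 7 * 6 * 5 * 4 * 3 * 2 * 1
= 5040


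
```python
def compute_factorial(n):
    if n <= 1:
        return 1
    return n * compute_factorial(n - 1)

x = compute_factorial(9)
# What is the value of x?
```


compute_factorial(9)
= 9 * compute_factorial(8)
= 9 * 8 * compute_factorial(7)
= 9 * 8 * 7 * compute_factorial(6)
= 9 * 8 * 7 * 6 * compute_factorial(5)
= 9 * 8 * 7 * 6 * 5 * compute_factorial(4)
= 9 * 8 * 7 * 6 * 5 * 4 * compute_factorial(3)
= 9 * 8 * 7 * 6 * 5 * 4 * 3 * compute_factorial(2)
= 9 * 8 * 7 * 6 * 5 * 4 * 3 * 2 * compute_factorial(1)
= 9 * 8 * 7 * 6 * 5 * 4 * 3 * 2 * 1
= 362880


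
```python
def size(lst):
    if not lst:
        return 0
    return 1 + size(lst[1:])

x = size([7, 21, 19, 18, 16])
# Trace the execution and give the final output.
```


size([7, 21, 19, 18, 16])
= 1 + size([21, 19, 18, 16])
= 1 + 1 + size([19, 18, 16])
= 1 + 1 + 1 + size([18, 16])
= 1 + 1 + 1 + 1 + size([16])
= 1 + 1 + 1 + 1 + 1 + size([])
= 1 + 1 + 1 + 1 + 1 + 0
= 5


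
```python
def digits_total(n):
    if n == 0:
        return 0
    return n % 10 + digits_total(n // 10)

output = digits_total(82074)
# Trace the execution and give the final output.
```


digits_total(82074)
= 4 + digits_total(8207)
= 4 + 7 + digits_total(820)
= 4 + 7 + 0 + digits_total(82)
= 4 + 7 + 0 + 2 + digits_total(8)
= 4 + 7 + 0 + 2 + 8 + digits_total(0)
= 4 + 7 + 0 + 2 + 8 + 0
= 21


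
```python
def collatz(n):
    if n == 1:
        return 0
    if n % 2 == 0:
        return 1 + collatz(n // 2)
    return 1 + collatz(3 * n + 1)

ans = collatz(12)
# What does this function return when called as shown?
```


collatz(12)
12 is even -> collatz(6)
6 is even -> collatz(3)
3 is odd -> 3*3+1 = 10 -> collatz(10)
10 is even -> collatz(5)
5 is odd -> 3*5+1 = 16 -> collatz(16)
16 is even -> collatz(8)
8 is even -> collatz(4)
4 is even -> collatz(2)
2 is even -> collatz(1)
Reached 1 after 9 steps
= 9


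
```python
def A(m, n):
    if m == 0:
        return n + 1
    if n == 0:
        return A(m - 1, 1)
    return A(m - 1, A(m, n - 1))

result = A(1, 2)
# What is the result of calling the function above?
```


A(1, 2)
= A(0, A(1, 1))
First compute A(1, 1) = 3
= A(0, 3)
= 4


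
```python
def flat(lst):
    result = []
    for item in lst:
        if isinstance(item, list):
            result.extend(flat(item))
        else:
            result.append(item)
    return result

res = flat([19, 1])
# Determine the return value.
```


flat([19, 1])
Processing each element:
  19 is not a list -> append 19
  1 is not a list -> append 1
= [19, 1]


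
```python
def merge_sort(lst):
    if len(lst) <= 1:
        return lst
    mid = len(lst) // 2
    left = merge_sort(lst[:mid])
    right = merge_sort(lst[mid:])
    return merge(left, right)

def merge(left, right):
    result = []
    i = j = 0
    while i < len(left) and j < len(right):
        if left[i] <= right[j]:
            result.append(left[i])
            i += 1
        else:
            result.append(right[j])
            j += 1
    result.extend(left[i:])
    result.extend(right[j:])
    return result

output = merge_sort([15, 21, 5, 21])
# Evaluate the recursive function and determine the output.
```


merge_sort([15, 21, 5, 21])
Split into [15, 21] and [5, 21]
Left sorted: [15, 21]
Right sorted: [5, 21]
Merge [15, 21] and [5, 21]
= [5, 15, 21, 21]


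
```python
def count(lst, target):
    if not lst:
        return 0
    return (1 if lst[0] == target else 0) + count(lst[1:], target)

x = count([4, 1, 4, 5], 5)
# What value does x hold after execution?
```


count([4, 1, 4, 5], 5)
lst[0]=4 != 5: 0 + count([1, 4, 5], 5)
lst[0]=1 != 5: 0 + count([4, 5], 5)
lst[0]=4 != 5: 0 + count([5], 5)
lst[0]=5 == 5: 1 + count([], 5)
= 1


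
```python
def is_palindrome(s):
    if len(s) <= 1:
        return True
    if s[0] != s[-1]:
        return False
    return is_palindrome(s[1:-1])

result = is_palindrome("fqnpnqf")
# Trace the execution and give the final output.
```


is_palindrome("fqnpnqf")
"fqnpnqf": s[0]='f' == s[-1]='f' -> is_palindrome("qnpnq")
"qnpnq": s[0]='q' == s[-1]='q' -> is_palindrome("npn")
"npn": s[0]='n' == s[-1]='n' -> is_palindrome("p")
"p": len <= 1 -> True
= True


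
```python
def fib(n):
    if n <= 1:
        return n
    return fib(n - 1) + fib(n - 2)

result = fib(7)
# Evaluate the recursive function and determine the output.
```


fib(7)
= fib(6) + fib(5)
= (fib(5) + fib(4)) + fib(5)
Computing bottom-up: fib(0)=0, fib(1)=1, fib(2)=1, fib(3)=2, fib(4)=3, fib(5)=5, fib(6)=8, fib(7)=13
= 13


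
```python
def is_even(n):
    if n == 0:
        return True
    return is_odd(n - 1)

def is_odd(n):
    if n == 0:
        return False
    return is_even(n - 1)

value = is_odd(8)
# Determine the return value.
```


is_odd(8)
= is_even(7)
= is_odd(6)
= is_even(5)
= is_odd(4)
= is_even(3)
= is_odd(2)
= is_even(1)
= is_odd(0)
n == 0: return False
= False


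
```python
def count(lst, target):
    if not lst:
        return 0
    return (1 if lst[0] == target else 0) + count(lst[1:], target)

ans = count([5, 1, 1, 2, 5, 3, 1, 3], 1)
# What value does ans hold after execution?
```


count([5, 1, 1, 2, 5, 3, 1, 3], 1)
lst[0]=5 != 1: 0 + count([1, 1, 2, 5, 3, 1, 3], 1)
lst[0]=1 == 1: 1 + count([1, 2, 5, 3, 1, 3], 1)
lst[0]=1 == 1: 1 + count([2, 5, 3, 1, 3], 1)
lst[0]=2 != 1: 0 + count([5, 3, 1, 3], 1)
lst[0]=5 != 1: 0 + count([3, 1, 3], 1)
lst[0]=3 != 1: 0 + count([1, 3], 1)
lst[0]=1 == 1: 1 + count([3], 1)
lst[0]=3 != 1: 0 + count([], 1)
= 3


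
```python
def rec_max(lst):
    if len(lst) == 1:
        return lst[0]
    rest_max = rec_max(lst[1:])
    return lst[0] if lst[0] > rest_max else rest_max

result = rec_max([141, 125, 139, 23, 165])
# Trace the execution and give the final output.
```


rec_max([141, 125, 139, 23, 165])
= compare 141 with rec_max([125, 139, 23, 165])
= compare 125 with rec_max([139, 23, 165])
= compare 139 with rec_max([23, 165])
= compare 23 with rec_max([165])
Base: rec_max([165]) = 165
compare 23 with 165: max = 165
compare 139 with 165: max = 165
compare 125 with 165: max = 165
compare 141 with 165: max = 165
= 165


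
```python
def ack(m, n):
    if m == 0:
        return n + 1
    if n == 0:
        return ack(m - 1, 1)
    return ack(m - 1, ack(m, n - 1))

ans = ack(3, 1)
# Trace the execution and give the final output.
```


ack(3, 1)
= ack(2, ack(3, 0))
First compute ack(3, 0) = 5
= ack(2, 5)
= 13


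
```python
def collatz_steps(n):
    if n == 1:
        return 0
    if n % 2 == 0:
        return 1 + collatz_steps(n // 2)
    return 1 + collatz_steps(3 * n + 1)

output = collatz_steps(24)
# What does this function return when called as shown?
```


collatz_steps(24)
24 is even -> collatz_steps(12)
12 is even -> collatz_steps(6)
6 is even -> collatz_steps(3)
3 is odd -> 3*3+1 = 10 -> collatz_steps(10)
10 is even -> collatz_steps(5)
5 is odd -> 3*5+1 = 16 -> collatz_steps(16)
16 is even -> collatz_steps(8)
8 is even -> collatz_steps(4)
4 is even -> collatz_steps(2)
2 is even -> collatz_steps(1)
Reached 1 after 10 steps
= 10


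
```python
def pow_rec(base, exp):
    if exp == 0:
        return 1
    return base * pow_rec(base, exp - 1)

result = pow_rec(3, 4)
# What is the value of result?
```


pow_rec(3, 4)
= 3 * pow_rec(3, 3)
= 3 * 3 * pow_rec(3, 2)
= 3 * 3 * 3 * pow_rec(3, 1)
= 3 * 3 * 3 * 3 * pow_rec(3, 0)
= 3 * 3 * 3 * 3 * 1
= 81


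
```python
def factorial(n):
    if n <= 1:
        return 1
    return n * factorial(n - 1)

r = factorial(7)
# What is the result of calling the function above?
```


factorial(7)
= 7 * factorial(6)
= 7 * 6 * factorial(5)
= 7 * 6 * 5 * factorial(4)
= 7 * 6 * 5 * 4 * factorial(3)
= 7 * 6 * 5 * 4 * 3 * factorial(2)
= 7 * 6 * 5 * 4 * 3 * 2 * factorial(1)
= 7 * 6 * 5 * 4 * 3 * 2 * 1
= 5040


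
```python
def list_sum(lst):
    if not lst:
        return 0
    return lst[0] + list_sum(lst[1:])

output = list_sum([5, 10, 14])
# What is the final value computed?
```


list_sum([5, 10, 14])
= 5 + list_sum([10, 14])
= 5 + 10 + list_sum([14])
= 5 + 10 + 14 + list_sum([])
= 5 + 10 + 14 + 0
= 29


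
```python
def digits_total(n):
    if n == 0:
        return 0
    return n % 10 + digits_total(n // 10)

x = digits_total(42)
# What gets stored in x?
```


digits_total(42)
= 2 + digits_total(4)
= 2 + 4 + digits_total(0)
= 2 + 4 + 0
= 6


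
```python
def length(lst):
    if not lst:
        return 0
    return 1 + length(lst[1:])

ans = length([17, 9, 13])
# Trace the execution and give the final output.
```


length([17, 9, 13])
= 1 + length([9, 13])
= 1 + 1 + length([13])
= 1 + 1 + 1 + length([])
= 1 + 1 + 1 + 0
= 3


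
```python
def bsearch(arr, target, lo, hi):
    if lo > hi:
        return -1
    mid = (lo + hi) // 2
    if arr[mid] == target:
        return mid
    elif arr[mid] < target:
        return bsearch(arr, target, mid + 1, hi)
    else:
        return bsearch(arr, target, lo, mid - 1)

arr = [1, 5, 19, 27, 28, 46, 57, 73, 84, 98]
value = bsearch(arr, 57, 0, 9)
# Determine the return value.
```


bsearch(arr, 57, 0, 9)
lo=0, hi=9, mid=4, arr[mid]=28
28 < 57, search right half
lo=5, hi=9, mid=7, arr[mid]=73
73 > 57, search left half
lo=5, hi=6, mid=5, arr[mid]=46
46 < 57, search right half
lo=6, hi=6, mid=6, arr[mid]=57
arr[6] == 57, found at index 6
= 6


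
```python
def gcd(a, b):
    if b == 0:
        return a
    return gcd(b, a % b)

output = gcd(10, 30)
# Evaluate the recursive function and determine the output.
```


gcd(10, 30)
= gcd(30, 10 % 30) = gcd(30, 10)
= gcd(10, 30 % 10) = gcd(10, 0)
b == 0, return a = 10


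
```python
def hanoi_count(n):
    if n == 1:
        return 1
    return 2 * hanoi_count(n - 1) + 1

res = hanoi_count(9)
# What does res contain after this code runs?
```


hanoi_count(9)
= 2 * hanoi_count(8) + 1
= 2 * (2 * hanoi_count(7) + 1) + 1
= 2 * (2 * (2 * hanoi_count(6) + 1) + 1) + 1
= 2 * (2 * (2 * (2 * hanoi_count(5) + 1) + 1) + 1) + 1
= 2 * (2 * (2 * (2 * (2 * hanoi_count(4) + 1) + 1) + 1) + 1) + 1
= 2 * (2 * (2 * (2 * (2 * (2 * hanoi_count(3) + 1) + 1) + 1) + 1) + 1) + 1
= 2 * (2 * (2 * (2 * (2 * (2 * (2 * hanoi_count(2) + 1) + 1) + 1) + 1) + 1) + 1) + 1
= 2 * (2 * (2 * (2 * (2 * (2 * (2 * (2 * hanoi_count(1) + 1) + 1) + 1) + 1) + 1) + 1) + 1) + 1
Now compute bottom-up:
hanoi_count(1) = 1
hanoi_count(2) = 2 * 1 + 1 = 3
hanoi_count(3) = 2 * 3 + 1 = 7
hanoi_count(4) = 2 * 7 + 1 = 15
hanoi_count(5) = 2 * 15 + 1 = 31
hanoi_count(6) = 2 * 31 + 1 = 63
hanoi_count(7) = 2 * 63 + 1 = 127
hanoi_count(8) = 2 * 127 + 1 = 255
hanoi_count(9) = 2 * 255 + 1 = 511
= 511


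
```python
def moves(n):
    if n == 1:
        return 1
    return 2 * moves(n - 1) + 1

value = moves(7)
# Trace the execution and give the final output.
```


moves(7)
= 2 * moves(6) + 1
= 2 * (2 * moves(5) + 1) + 1
= 2 * (2 * (2 * moves(4) + 1) + 1) + 1
= 2 * (2 * (2 * (2 * moves(3) + 1) + 1) + 1) + 1
= 2 * (2 * (2 * (2 * (2 * moves(2) + 1) + 1) + 1) + 1) + 1
= 2 * (2 * (2 * (2 * (2 * (2 * moves(1) + 1) + 1) + 1) + 1) + 1) + 1
Now compute bottom-up:
moves(1) = 1
moves(2) = 2 * 1 + 1 = 3
moves(3) = 2 * 3 + 1 = 7
moves(4) = 2 * 7 + 1 = 15
moves(5) = 2 * 15 + 1 = 31
moves(6) = 2 * 31 + 1 = 63
moves(7) = 2 * 63 + 1 = 127
= 127
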